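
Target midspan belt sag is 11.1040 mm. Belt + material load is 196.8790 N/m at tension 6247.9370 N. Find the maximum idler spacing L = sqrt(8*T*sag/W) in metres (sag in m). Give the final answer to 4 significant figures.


sag = 11.1040/1000 = 0.011104 m
L = sqrt(8 * 6247.9370 * 0.011104 / 196.8790)
L = 1.679 m


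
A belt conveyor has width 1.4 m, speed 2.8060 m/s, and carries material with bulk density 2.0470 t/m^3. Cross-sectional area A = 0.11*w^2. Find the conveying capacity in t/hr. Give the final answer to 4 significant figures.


A = 0.11 * 1.4^2 = 0.2156 m^2
C = 0.2156 * 2.8060 * 2.0470 * 3600
C = 4458 t/hr


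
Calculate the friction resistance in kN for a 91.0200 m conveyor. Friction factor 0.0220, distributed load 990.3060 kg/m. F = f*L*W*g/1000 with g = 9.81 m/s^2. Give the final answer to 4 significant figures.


F = 0.0220 * 91.0200 * 990.3060 * 9.81 / 1000
F = 19.45 kN


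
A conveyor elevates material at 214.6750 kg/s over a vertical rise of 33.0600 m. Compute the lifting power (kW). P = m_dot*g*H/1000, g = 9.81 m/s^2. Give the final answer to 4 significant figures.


P = 214.6750 * 9.81 * 33.0600 / 1000
P = 69.62 kW


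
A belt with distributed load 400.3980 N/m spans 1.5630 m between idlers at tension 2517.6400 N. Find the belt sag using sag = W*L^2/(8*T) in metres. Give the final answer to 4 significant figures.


sag = 400.3980 * 1.5630^2 / (8 * 2517.6400)
sag = 0.04857 m


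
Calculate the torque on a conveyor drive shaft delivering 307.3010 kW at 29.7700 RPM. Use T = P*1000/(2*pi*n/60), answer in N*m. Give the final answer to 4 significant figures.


omega = 2*pi*29.7700/60 = 3.11751 rad/s
T = 307.3010*1000 / 3.11751
T = 98570 N*m


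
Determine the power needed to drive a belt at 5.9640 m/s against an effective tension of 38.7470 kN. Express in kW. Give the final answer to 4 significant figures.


P = Te * v = 38.7470 * 5.9640
P = 231.1 kW


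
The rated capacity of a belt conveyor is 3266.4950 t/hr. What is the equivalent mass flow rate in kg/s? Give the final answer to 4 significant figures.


m_dot = 3266.4950 * 1000 / 3600
m_dot = 907.4 kg/s


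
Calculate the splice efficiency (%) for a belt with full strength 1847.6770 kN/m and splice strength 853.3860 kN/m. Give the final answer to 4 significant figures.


Eff = 853.3860 / 1847.6770 * 100
Eff = 46.19 %


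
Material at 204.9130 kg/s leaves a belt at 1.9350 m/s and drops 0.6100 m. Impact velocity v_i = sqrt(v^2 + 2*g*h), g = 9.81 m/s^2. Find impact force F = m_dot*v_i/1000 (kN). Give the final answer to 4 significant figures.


v_i = sqrt(1.9350^2 + 2*9.81*0.6100) = 3.96389 m/s
F = 204.9130 * 3.96389 / 1000
F = 0.8123 kN


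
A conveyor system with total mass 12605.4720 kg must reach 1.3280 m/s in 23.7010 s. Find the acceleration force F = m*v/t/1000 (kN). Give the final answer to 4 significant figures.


F = 12605.4720 * 1.3280 / 23.7010 / 1000
F = 0.7063 kN


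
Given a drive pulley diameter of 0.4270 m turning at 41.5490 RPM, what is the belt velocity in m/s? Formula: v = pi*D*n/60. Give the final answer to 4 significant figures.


v = pi * 0.4270 * 41.5490 / 60
v = 0.9289 m/s


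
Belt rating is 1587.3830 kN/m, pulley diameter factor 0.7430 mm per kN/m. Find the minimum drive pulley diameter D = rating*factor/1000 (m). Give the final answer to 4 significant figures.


D = 1587.3830 * 0.7430 / 1000
D = 1.179 m


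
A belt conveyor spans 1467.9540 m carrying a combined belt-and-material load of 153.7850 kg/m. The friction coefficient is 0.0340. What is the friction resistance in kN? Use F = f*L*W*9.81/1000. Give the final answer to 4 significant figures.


F = 0.0340 * 1467.9540 * 153.7850 * 9.81 / 1000
F = 75.30 kN


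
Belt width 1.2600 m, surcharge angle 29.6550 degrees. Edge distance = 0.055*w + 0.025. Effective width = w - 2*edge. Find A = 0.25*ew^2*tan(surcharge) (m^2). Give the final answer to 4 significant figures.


edge = 0.055*1.2600 + 0.025 = 0.0943 m
ew = 1.2600 - 2*0.0943 = 1.0714 m
A = 0.25 * 1.0714^2 * tan(29.6550 deg)
A = 0.1634 m^2


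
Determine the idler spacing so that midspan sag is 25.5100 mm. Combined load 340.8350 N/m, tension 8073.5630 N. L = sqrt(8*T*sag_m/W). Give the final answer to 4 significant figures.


sag = 25.5100/1000 = 0.025510 m
L = sqrt(8 * 8073.5630 * 0.025510 / 340.8350)
L = 2.199 m


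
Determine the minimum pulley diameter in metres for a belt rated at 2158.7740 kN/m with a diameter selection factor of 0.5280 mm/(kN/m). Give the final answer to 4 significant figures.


D = 2158.7740 * 0.5280 / 1000
D = 1.140 m


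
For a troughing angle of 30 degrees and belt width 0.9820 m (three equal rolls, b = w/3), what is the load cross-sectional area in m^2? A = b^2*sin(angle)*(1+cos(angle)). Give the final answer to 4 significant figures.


b = 0.9820/3 = 0.327333 m
A = 0.327333^2 * sin(30 deg) * (1 + cos(30 deg))
A = 0.09997 m^2


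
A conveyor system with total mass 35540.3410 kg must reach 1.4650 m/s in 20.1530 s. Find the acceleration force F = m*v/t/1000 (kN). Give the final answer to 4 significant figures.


F = 35540.3410 * 1.4650 / 20.1530 / 1000
F = 2.584 kN


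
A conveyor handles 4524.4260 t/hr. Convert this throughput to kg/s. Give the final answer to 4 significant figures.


m_dot = 4524.4260 * 1000 / 3600
m_dot = 1257 kg/s


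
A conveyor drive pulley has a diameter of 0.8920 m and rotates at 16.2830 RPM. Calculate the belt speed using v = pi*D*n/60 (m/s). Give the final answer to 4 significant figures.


v = pi * 0.8920 * 16.2830 / 60
v = 0.7605 m/s


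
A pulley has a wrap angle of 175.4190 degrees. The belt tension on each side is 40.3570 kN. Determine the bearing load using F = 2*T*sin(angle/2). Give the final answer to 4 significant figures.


F = 2 * 40.3570 * sin(175.4190/2 deg)
F = 80.65 kN


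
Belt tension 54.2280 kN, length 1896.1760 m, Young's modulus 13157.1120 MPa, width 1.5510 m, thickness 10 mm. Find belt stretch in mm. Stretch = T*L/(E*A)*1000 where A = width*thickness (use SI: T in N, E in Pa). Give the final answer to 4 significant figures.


A = 1.5510 * 0.01 = 0.01551 m^2
Stretch = 54.2280*1000 * 1896.1760 / (13157.1120e6 * 0.01551) * 1000
Stretch = 503.9 mm


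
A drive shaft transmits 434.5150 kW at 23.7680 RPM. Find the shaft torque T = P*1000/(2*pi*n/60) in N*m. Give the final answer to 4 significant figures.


omega = 2*pi*23.7680/60 = 2.48898 rad/s
T = 434.5150*1000 / 2.48898
T = 174600 N*m


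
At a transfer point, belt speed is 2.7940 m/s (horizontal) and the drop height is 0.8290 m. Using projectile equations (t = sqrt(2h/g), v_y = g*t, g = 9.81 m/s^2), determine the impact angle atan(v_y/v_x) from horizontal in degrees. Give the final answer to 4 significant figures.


t = sqrt(2*0.8290/9.81) = 0.41111 s
v_y = 9.81 * 0.41111 = 4.03299 m/s
angle = atan(4.03299 / 2.7940) = 55.29 deg


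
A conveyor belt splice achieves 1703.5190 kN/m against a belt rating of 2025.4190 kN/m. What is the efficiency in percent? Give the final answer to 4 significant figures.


Eff = 1703.5190 / 2025.4190 * 100
Eff = 84.11 %


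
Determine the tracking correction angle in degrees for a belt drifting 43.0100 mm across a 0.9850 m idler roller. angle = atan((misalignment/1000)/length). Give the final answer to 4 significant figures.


misalign_m = 43.0100 / 1000 = 0.043010 m
angle = atan(0.043010 / 0.9850)
angle = 2.500 deg


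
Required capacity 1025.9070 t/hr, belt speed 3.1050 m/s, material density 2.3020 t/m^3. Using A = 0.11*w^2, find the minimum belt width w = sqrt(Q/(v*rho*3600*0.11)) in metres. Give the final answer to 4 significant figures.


A_req = 1025.9070 / (3.1050 * 2.3020 * 3600) = 0.0398693 m^2
w = sqrt(0.0398693 / 0.11)
w = 0.6020 m


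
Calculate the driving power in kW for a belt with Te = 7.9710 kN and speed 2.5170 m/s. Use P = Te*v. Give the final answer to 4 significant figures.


P = Te * v = 7.9710 * 2.5170
P = 20.06 kW


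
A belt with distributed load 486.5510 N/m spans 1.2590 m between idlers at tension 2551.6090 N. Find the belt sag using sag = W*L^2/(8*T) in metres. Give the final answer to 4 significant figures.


sag = 486.5510 * 1.2590^2 / (8 * 2551.6090)
sag = 0.03778 m


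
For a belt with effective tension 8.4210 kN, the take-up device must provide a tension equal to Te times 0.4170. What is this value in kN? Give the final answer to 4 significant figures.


T_tu = 8.4210 * 0.4170
T_tu = 3.512 kN


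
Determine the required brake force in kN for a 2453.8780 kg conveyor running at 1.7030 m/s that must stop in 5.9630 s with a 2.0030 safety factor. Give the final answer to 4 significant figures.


F = 2453.8780 * 1.7030 / 5.9630 * 2.0030 / 1000
F = 1.404 kN


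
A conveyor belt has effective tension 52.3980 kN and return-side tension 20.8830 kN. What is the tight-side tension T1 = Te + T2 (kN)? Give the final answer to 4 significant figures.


T1 = Te + T2 = 52.3980 + 20.8830
T1 = 73.28 kN


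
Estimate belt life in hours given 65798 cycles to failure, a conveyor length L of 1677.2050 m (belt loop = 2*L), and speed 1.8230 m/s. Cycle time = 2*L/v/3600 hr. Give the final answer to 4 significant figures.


cycle_time = 2 * 1677.2050 / 1.8230 / 3600 = 0.511125 hr
life = 65798 * 0.511125 = 33630 hours


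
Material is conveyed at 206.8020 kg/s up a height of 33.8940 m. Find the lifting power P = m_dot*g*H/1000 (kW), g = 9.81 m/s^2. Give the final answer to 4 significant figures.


P = 206.8020 * 9.81 * 33.8940 / 1000
P = 68.76 kW


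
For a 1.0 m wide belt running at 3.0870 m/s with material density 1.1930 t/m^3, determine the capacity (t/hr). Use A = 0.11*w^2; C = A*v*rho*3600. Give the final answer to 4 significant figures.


A = 0.11 * 1.0^2 = 0.11 m^2
C = 0.11 * 3.0870 * 1.1930 * 3600
C = 1458 t/hr


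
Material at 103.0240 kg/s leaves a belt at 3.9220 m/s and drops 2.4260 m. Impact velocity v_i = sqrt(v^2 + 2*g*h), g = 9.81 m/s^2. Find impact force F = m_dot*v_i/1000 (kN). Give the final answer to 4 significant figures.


v_i = sqrt(3.9220^2 + 2*9.81*2.4260) = 7.93601 m/s
F = 103.0240 * 7.93601 / 1000
F = 0.8176 kN


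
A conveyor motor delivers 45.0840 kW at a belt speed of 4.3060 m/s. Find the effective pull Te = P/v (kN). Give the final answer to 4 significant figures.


Te = P / v = 45.0840 / 4.3060
Te = 10.47 kN


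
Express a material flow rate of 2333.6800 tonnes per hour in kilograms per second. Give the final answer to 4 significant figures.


m_dot = 2333.6800 * 1000 / 3600
m_dot = 648.2 kg/s


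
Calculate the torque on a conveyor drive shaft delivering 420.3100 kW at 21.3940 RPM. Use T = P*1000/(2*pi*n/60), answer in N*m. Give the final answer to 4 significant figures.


omega = 2*pi*21.3940/60 = 2.24037 rad/s
T = 420.3100*1000 / 2.24037
T = 187600 N*m


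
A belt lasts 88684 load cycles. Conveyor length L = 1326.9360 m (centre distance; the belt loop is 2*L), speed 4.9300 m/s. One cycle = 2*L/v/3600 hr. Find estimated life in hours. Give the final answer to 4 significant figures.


cycle_time = 2 * 1326.9360 / 4.9300 / 3600 = 0.149531 hr
life = 88684 * 0.149531 = 13260 hours


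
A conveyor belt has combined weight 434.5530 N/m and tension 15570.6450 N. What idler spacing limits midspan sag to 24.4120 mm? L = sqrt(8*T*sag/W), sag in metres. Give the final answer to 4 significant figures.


sag = 24.4120/1000 = 0.024412 m
L = sqrt(8 * 15570.6450 * 0.024412 / 434.5530)
L = 2.645 m


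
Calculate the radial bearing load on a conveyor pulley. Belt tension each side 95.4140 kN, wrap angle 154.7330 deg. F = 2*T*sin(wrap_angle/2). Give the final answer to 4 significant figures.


F = 2 * 95.4140 * sin(154.7330/2 deg)
F = 186.2 kN


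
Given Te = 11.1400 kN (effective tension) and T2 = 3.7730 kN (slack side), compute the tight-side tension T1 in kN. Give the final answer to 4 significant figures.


T1 = Te + T2 = 11.1400 + 3.7730
T1 = 14.91 kN


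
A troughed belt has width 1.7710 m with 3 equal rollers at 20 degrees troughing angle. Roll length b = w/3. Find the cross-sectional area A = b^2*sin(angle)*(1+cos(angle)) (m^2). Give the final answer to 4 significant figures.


b = 1.7710/3 = 0.590333 m
A = 0.590333^2 * sin(20 deg) * (1 + cos(20 deg))
A = 0.2312 m^2


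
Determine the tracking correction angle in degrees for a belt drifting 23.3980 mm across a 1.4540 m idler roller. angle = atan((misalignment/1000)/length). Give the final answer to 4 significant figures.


misalign_m = 23.3980 / 1000 = 0.023398 m
angle = atan(0.023398 / 1.4540)
angle = 0.9219 deg


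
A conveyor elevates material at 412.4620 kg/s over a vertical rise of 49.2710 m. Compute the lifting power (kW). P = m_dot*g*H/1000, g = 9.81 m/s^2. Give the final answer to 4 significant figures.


P = 412.4620 * 9.81 * 49.2710 / 1000
P = 199.4 kW


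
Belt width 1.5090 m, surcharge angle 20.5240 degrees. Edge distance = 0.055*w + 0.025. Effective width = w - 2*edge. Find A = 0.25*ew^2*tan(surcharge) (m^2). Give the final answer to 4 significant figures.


edge = 0.055*1.5090 + 0.025 = 0.107995 m
ew = 1.5090 - 2*0.107995 = 1.29301 m
A = 0.25 * 1.29301^2 * tan(20.5240 deg)
A = 0.1565 m^2


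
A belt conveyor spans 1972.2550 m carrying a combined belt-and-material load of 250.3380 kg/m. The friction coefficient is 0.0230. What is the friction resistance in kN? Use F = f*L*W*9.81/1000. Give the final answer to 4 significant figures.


F = 0.0230 * 1972.2550 * 250.3380 * 9.81 / 1000
F = 111.4 kN


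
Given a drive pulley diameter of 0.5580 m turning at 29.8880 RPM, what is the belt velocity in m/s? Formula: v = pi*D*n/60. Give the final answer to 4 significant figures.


v = pi * 0.5580 * 29.8880 / 60
v = 0.8732 m/s


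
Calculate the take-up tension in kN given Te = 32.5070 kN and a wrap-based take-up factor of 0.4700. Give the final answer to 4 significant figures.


T_tu = 32.5070 * 0.4700
T_tu = 15.28 kN


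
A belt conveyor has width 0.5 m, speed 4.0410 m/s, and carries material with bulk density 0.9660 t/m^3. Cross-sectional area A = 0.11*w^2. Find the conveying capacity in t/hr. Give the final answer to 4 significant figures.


A = 0.11 * 0.5^2 = 0.0275 m^2
C = 0.0275 * 4.0410 * 0.9660 * 3600
C = 386.5 t/hr


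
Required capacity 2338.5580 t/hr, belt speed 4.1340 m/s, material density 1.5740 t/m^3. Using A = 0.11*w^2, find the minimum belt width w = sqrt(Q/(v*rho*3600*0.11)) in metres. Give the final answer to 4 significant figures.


A_req = 2338.5580 / (4.1340 * 1.5740 * 3600) = 0.0998322 m^2
w = sqrt(0.0998322 / 0.11)
w = 0.9527 m


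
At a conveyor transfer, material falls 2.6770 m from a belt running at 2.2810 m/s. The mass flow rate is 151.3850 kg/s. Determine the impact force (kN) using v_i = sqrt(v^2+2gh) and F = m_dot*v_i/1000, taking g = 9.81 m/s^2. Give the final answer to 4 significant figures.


v_i = sqrt(2.2810^2 + 2*9.81*2.6770) = 7.59774 m/s
F = 151.3850 * 7.59774 / 1000
F = 1.150 kN


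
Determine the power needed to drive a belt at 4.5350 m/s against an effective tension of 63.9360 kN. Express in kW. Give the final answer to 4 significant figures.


P = Te * v = 63.9360 * 4.5350
P = 289.9 kW


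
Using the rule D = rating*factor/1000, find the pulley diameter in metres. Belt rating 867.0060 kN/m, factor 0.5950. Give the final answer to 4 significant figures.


D = 867.0060 * 0.5950 / 1000
D = 0.5159 m


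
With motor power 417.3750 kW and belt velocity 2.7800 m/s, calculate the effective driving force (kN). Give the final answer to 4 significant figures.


Te = P / v = 417.3750 / 2.7800
Te = 150.1 kN


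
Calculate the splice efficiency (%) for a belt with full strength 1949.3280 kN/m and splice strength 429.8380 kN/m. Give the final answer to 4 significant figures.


Eff = 429.8380 / 1949.3280 * 100
Eff = 22.05 %


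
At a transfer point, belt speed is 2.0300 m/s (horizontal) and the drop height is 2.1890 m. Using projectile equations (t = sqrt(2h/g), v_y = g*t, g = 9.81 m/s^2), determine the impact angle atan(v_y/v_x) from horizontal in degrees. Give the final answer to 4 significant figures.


t = sqrt(2*2.1890/9.81) = 0.668041 s
v_y = 9.81 * 0.668041 = 6.55348 m/s
angle = atan(6.55348 / 2.0300) = 72.79 deg


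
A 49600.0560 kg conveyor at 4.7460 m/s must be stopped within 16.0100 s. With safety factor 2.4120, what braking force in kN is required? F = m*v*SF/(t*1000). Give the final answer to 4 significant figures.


F = 49600.0560 * 4.7460 / 16.0100 * 2.4120 / 1000
F = 35.46 kN


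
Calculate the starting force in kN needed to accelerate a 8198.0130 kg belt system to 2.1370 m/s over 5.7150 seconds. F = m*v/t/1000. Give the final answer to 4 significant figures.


F = 8198.0130 * 2.1370 / 5.7150 / 1000
F = 3.065 kN


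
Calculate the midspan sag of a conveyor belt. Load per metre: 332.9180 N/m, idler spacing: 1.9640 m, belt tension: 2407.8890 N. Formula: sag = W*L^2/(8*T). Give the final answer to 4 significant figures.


sag = 332.9180 * 1.9640^2 / (8 * 2407.8890)
sag = 0.06666 m


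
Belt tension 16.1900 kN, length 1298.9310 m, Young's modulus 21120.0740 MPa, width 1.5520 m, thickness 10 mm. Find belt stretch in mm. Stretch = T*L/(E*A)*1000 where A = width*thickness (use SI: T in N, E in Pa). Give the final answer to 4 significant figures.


A = 1.5520 * 0.01 = 0.01552 m^2
Stretch = 16.1900*1000 * 1298.9310 / (21120.0740e6 * 0.01552) * 1000
Stretch = 64.16 mm


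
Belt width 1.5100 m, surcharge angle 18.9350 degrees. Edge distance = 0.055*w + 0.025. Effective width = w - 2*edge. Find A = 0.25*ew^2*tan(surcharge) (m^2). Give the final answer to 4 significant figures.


edge = 0.055*1.5100 + 0.025 = 0.10805 m
ew = 1.5100 - 2*0.10805 = 1.2939 m
A = 0.25 * 1.2939^2 * tan(18.9350 deg)
A = 0.1436 m^2


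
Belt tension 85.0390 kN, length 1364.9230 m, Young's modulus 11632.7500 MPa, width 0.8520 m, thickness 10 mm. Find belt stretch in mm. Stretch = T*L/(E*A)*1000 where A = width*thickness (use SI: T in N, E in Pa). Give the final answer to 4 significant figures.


A = 0.8520 * 0.01 = 0.00852 m^2
Stretch = 85.0390*1000 * 1364.9230 / (11632.7500e6 * 0.00852) * 1000
Stretch = 1171 mm


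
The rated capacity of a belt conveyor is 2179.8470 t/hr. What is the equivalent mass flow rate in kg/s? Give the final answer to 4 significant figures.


m_dot = 2179.8470 * 1000 / 3600
m_dot = 605.5 kg/s


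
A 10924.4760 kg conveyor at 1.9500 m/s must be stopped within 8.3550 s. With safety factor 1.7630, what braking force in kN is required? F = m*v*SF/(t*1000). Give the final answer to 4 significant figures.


F = 10924.4760 * 1.9500 / 8.3550 * 1.7630 / 1000
F = 4.495 kN


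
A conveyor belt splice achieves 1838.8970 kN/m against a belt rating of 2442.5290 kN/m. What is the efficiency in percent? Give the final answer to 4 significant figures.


Eff = 1838.8970 / 2442.5290 * 100
Eff = 75.29 %


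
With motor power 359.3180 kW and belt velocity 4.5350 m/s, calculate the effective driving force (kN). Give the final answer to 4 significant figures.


Te = P / v = 359.3180 / 4.5350
Te = 79.23 kN


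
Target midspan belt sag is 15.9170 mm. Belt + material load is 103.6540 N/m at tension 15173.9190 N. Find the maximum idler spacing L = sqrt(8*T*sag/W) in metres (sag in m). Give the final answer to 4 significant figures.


sag = 15.9170/1000 = 0.015917 m
L = sqrt(8 * 15173.9190 * 0.015917 / 103.6540)
L = 4.317 m


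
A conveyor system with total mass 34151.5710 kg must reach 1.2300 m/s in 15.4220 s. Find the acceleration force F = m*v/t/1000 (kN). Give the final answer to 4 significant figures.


F = 34151.5710 * 1.2300 / 15.4220 / 1000
F = 2.724 kN


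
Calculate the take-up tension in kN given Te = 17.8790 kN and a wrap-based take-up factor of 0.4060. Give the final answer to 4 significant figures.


T_tu = 17.8790 * 0.4060
T_tu = 7.259 kN


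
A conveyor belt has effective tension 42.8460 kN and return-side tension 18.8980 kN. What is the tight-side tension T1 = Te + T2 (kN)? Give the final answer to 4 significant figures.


T1 = Te + T2 = 42.8460 + 18.8980
T1 = 61.74 kN


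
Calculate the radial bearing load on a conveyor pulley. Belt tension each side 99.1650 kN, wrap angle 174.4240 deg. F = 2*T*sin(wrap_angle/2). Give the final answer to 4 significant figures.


F = 2 * 99.1650 * sin(174.4240/2 deg)
F = 198.1 kN


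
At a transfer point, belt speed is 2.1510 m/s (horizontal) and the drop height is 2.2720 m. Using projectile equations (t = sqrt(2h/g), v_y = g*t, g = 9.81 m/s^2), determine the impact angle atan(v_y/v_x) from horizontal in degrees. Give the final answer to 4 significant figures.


t = sqrt(2*2.2720/9.81) = 0.680589 s
v_y = 9.81 * 0.680589 = 6.67658 m/s
angle = atan(6.67658 / 2.1510) = 72.14 deg


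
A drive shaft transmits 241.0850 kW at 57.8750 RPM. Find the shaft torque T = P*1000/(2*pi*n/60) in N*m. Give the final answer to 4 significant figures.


omega = 2*pi*57.8750/60 = 6.06066 rad/s
T = 241.0850*1000 / 6.06066
T = 39780 N*m


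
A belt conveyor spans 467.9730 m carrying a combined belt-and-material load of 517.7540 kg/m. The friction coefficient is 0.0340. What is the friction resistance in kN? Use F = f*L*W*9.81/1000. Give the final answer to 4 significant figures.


F = 0.0340 * 467.9730 * 517.7540 * 9.81 / 1000
F = 80.82 kN


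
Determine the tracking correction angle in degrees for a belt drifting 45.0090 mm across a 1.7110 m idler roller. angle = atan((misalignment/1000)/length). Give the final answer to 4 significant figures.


misalign_m = 45.0090 / 1000 = 0.045009 m
angle = atan(0.045009 / 1.7110)
angle = 1.507 deg


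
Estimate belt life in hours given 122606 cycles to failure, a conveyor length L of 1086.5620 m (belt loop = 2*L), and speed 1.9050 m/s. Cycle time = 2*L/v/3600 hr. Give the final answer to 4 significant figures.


cycle_time = 2 * 1086.5620 / 1.9050 / 3600 = 0.316874 hr
life = 122606 * 0.316874 = 38850 hours


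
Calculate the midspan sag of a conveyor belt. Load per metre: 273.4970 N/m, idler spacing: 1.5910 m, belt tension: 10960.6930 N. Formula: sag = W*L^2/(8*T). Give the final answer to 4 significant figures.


sag = 273.4970 * 1.5910^2 / (8 * 10960.6930)
sag = 0.007895 m


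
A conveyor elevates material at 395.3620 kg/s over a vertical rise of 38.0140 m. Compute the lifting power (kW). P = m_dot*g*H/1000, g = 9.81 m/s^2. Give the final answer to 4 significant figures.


P = 395.3620 * 9.81 * 38.0140 / 1000
P = 147.4 kW


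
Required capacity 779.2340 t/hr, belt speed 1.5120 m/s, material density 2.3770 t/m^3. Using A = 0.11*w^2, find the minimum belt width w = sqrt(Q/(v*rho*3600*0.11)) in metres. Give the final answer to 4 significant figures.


A_req = 779.2340 / (1.5120 * 2.3770 * 3600) = 0.0602261 m^2
w = sqrt(0.0602261 / 0.11)
w = 0.7399 m


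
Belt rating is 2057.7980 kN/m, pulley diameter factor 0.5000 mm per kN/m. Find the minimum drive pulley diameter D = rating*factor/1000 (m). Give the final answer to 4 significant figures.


D = 2057.7980 * 0.5000 / 1000
D = 1.029 m


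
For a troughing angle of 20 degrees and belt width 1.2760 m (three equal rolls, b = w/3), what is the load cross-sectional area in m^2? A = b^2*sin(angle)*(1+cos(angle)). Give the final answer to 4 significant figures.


b = 1.2760/3 = 0.425333 m
A = 0.425333^2 * sin(20 deg) * (1 + cos(20 deg))
A = 0.1200 m^2


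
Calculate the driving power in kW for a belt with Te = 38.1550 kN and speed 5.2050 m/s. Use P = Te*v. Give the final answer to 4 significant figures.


P = Te * v = 38.1550 * 5.2050
P = 198.6 kW


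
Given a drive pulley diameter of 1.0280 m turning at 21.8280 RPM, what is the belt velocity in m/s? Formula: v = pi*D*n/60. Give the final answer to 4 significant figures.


v = pi * 1.0280 * 21.8280 / 60
v = 1.175 m/s


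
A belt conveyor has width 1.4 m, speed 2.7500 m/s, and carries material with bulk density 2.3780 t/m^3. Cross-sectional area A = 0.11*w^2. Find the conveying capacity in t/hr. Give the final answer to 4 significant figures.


A = 0.11 * 1.4^2 = 0.2156 m^2
C = 0.2156 * 2.7500 * 2.3780 * 3600
C = 5076 t/hr


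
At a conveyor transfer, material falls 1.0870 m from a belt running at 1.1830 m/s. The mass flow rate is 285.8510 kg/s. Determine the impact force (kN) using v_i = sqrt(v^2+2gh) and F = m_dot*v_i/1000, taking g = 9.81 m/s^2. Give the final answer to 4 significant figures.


v_i = sqrt(1.1830^2 + 2*9.81*1.0870) = 4.76722 m/s
F = 285.8510 * 4.76722 / 1000
F = 1.363 kN


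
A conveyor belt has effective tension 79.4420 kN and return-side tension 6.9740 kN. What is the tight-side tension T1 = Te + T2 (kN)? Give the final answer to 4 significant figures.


T1 = Te + T2 = 79.4420 + 6.9740
T1 = 86.42 kN


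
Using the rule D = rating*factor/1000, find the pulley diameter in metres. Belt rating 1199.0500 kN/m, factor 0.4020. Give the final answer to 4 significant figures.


D = 1199.0500 * 0.4020 / 1000
D = 0.4820 m


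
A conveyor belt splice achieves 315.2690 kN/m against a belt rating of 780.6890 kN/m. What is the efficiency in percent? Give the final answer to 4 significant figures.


Eff = 315.2690 / 780.6890 * 100
Eff = 40.38 %


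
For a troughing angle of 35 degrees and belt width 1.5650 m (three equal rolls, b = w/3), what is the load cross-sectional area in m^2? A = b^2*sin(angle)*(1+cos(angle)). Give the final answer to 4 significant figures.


b = 1.5650/3 = 0.521667 m
A = 0.521667^2 * sin(35 deg) * (1 + cos(35 deg))
A = 0.2840 m^2


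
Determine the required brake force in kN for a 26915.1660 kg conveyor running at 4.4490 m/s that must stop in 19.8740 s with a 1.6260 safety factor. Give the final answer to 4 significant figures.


F = 26915.1660 * 4.4490 / 19.8740 * 1.6260 / 1000
F = 9.797 kN


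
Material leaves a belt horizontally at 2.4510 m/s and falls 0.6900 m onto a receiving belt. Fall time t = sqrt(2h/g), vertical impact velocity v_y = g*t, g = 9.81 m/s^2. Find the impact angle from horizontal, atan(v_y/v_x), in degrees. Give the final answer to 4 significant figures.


t = sqrt(2*0.6900/9.81) = 0.375064 s
v_y = 9.81 * 0.375064 = 3.67938 m/s
angle = atan(3.67938 / 2.4510) = 56.33 deg


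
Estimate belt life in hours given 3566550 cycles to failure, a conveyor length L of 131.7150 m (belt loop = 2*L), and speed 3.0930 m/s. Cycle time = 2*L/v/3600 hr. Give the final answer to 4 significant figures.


cycle_time = 2 * 131.7150 / 3.0930 / 3600 = 0.0236583 hr
life = 3566550 * 0.0236583 = 84380 hours


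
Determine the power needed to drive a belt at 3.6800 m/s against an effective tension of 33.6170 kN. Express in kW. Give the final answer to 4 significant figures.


P = Te * v = 33.6170 * 3.6800
P = 123.7 kW


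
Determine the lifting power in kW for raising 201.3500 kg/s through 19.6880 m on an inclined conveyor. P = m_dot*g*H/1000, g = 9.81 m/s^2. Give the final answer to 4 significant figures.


P = 201.3500 * 9.81 * 19.6880 / 1000
P = 38.89 kW


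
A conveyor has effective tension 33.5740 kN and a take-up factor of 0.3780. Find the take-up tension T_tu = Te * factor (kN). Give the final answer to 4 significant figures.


T_tu = 33.5740 * 0.3780
T_tu = 12.69 kN


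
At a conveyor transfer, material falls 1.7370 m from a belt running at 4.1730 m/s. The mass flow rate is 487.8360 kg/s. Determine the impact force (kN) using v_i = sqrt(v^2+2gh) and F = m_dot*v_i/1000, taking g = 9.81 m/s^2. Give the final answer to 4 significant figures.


v_i = sqrt(4.1730^2 + 2*9.81*1.7370) = 7.17592 m/s
F = 487.8360 * 7.17592 / 1000
F = 3.501 kN


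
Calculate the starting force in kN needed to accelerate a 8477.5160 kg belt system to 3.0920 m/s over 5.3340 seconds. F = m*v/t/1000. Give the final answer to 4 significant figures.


F = 8477.5160 * 3.0920 / 5.3340 / 1000
F = 4.914 kN


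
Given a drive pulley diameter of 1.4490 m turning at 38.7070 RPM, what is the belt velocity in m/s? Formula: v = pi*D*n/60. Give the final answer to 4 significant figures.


v = pi * 1.4490 * 38.7070 / 60
v = 2.937 m/s


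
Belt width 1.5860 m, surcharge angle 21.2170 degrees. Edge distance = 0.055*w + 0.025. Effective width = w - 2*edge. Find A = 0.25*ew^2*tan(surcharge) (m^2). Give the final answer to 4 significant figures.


edge = 0.055*1.5860 + 0.025 = 0.11223 m
ew = 1.5860 - 2*0.11223 = 1.36154 m
A = 0.25 * 1.36154^2 * tan(21.2170 deg)
A = 0.1799 m^2


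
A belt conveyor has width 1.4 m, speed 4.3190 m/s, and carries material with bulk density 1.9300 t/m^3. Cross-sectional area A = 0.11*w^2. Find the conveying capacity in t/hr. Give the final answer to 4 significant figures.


A = 0.11 * 1.4^2 = 0.2156 m^2
C = 0.2156 * 4.3190 * 1.9300 * 3600
C = 6470 t/hr


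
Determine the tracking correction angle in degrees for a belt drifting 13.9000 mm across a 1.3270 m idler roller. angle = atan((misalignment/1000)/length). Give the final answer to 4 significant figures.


misalign_m = 13.9000 / 1000 = 0.013900 m
angle = atan(0.013900 / 1.3270)
angle = 0.6001 deg


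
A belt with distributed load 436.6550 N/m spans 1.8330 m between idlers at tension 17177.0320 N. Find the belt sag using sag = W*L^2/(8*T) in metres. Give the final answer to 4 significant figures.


sag = 436.6550 * 1.8330^2 / (8 * 17177.0320)
sag = 0.01068 m


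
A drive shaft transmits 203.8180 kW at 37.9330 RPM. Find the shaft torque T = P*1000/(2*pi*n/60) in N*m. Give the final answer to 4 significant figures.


omega = 2*pi*37.9330/60 = 3.97233 rad/s
T = 203.8180*1000 / 3.97233
T = 51310 N*m


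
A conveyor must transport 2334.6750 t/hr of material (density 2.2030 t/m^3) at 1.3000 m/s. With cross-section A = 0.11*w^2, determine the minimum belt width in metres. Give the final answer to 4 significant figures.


A_req = 2334.6750 / (1.3000 * 2.2030 * 3600) = 0.226447 m^2
w = sqrt(0.226447 / 0.11)
w = 1.435 m


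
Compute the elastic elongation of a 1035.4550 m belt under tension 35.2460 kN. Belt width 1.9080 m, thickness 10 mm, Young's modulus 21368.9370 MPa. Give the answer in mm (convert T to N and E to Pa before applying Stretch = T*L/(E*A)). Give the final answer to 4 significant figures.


A = 1.9080 * 0.01 = 0.01908 m^2
Stretch = 35.2460*1000 * 1035.4550 / (21368.9370e6 * 0.01908) * 1000
Stretch = 89.51 mm


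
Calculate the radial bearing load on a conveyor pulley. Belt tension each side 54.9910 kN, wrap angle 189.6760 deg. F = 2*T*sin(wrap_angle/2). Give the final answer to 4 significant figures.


F = 2 * 54.9910 * sin(189.6760/2 deg)
F = 109.6 kN


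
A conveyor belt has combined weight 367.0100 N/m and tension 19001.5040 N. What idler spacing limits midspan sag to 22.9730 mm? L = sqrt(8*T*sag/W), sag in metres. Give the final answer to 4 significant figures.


sag = 22.9730/1000 = 0.022973 m
L = sqrt(8 * 19001.5040 * 0.022973 / 367.0100)
L = 3.085 m


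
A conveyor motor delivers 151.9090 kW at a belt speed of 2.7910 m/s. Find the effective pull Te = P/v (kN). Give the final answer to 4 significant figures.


Te = P / v = 151.9090 / 2.7910
Te = 54.43 kN


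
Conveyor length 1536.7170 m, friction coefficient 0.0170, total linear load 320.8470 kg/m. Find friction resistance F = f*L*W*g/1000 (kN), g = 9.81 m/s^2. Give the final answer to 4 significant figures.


F = 0.0170 * 1536.7170 * 320.8470 * 9.81 / 1000
F = 82.23 kN


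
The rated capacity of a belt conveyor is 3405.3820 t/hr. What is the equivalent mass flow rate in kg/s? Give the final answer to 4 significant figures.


m_dot = 3405.3820 * 1000 / 3600
m_dot = 945.9 kg/s


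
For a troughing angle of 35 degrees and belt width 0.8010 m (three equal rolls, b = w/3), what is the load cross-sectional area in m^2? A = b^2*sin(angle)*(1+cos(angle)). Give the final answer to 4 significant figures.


b = 0.8010/3 = 0.267 m
A = 0.267^2 * sin(35 deg) * (1 + cos(35 deg))
A = 0.07438 m^2


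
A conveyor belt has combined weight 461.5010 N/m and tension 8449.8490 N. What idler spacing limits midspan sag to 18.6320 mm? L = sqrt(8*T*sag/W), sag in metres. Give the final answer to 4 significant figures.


sag = 18.6320/1000 = 0.018632 m
L = sqrt(8 * 8449.8490 * 0.018632 / 461.5010)
L = 1.652 m


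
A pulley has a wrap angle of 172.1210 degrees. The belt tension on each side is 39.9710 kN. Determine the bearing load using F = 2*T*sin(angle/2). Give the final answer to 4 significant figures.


F = 2 * 39.9710 * sin(172.1210/2 deg)
F = 79.75 kN


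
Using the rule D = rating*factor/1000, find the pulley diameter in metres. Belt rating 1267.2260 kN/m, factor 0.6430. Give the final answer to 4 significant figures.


D = 1267.2260 * 0.6430 / 1000
D = 0.8148 m


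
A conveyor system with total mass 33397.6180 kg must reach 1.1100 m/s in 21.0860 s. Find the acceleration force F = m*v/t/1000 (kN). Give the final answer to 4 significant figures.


F = 33397.6180 * 1.1100 / 21.0860 / 1000
F = 1.758 kN


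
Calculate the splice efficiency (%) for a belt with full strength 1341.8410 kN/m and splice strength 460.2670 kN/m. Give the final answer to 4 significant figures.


Eff = 460.2670 / 1341.8410 * 100
Eff = 34.30 %


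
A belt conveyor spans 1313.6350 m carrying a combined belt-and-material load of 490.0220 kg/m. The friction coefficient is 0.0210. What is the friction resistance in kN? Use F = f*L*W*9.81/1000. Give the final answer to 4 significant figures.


F = 0.0210 * 1313.6350 * 490.0220 * 9.81 / 1000
F = 132.6 kN


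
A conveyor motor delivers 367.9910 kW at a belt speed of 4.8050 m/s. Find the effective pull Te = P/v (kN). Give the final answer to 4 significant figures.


Te = P / v = 367.9910 / 4.8050
Te = 76.59 kN


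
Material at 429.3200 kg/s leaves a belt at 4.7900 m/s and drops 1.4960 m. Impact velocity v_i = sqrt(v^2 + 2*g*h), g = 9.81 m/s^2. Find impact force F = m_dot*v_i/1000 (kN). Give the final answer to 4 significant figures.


v_i = sqrt(4.7900^2 + 2*9.81*1.4960) = 7.23157 m/s
F = 429.3200 * 7.23157 / 1000
F = 3.105 kN


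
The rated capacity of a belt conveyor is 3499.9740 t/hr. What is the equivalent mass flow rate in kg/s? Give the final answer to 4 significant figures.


m_dot = 3499.9740 * 1000 / 3600
m_dot = 972.2 kg/s


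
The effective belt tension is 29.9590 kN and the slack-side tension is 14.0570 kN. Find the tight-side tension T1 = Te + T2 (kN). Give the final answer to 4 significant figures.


T1 = Te + T2 = 29.9590 + 14.0570
T1 = 44.02 kN


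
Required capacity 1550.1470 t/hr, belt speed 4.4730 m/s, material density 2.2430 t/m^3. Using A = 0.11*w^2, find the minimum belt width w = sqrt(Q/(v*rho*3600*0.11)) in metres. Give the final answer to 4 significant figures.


A_req = 1550.1470 / (4.4730 * 2.2430 * 3600) = 0.0429183 m^2
w = sqrt(0.0429183 / 0.11)
w = 0.6246 m


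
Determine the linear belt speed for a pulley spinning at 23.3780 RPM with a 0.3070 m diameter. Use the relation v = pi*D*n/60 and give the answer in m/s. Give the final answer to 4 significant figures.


v = pi * 0.3070 * 23.3780 / 60
v = 0.3758 m/s


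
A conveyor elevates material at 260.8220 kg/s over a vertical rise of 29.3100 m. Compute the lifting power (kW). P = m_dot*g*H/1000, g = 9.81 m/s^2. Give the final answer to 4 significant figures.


P = 260.8220 * 9.81 * 29.3100 / 1000
P = 74.99 kW


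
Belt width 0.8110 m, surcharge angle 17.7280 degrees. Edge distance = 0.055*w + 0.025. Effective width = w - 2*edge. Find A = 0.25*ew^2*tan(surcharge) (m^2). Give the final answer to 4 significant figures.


edge = 0.055*0.8110 + 0.025 = 0.069605 m
ew = 0.8110 - 2*0.069605 = 0.67179 m
A = 0.25 * 0.67179^2 * tan(17.7280 deg)
A = 0.03607 m^2


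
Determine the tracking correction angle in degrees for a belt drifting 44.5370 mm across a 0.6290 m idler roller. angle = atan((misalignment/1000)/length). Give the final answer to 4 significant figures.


misalign_m = 44.5370 / 1000 = 0.044537 m
angle = atan(0.044537 / 0.6290)
angle = 4.050 deg


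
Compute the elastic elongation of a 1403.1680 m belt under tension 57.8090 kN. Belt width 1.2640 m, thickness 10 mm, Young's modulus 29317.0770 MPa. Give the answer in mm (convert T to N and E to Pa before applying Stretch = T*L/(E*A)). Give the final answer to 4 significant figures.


A = 1.2640 * 0.01 = 0.01264 m^2
Stretch = 57.8090*1000 * 1403.1680 / (29317.0770e6 * 0.01264) * 1000
Stretch = 218.9 mm


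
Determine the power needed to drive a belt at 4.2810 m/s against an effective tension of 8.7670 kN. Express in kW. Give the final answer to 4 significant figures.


P = Te * v = 8.7670 * 4.2810
P = 37.53 kW


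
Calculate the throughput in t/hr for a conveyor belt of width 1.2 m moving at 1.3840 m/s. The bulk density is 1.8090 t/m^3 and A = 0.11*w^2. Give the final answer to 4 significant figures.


A = 0.11 * 1.2^2 = 0.1584 m^2
C = 0.1584 * 1.3840 * 1.8090 * 3600
C = 1428 t/hr


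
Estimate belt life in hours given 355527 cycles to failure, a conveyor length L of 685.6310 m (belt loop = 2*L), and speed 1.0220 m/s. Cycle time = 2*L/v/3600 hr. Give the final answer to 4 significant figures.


cycle_time = 2 * 685.6310 / 1.0220 / 3600 = 0.372707 hr
life = 355527 * 0.372707 = 132500 hours


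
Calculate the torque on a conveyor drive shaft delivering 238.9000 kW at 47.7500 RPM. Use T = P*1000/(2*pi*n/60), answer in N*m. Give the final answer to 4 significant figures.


omega = 2*pi*47.7500/60 = 5.00037 rad/s
T = 238.9000*1000 / 5.00037
T = 47780 N*m


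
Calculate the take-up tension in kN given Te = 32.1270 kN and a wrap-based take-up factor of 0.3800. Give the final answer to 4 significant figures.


T_tu = 32.1270 * 0.3800
T_tu = 12.21 kN


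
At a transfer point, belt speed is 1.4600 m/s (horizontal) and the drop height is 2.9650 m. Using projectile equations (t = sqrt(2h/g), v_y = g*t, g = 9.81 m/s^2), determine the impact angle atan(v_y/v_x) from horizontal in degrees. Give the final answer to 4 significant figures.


t = sqrt(2*2.9650/9.81) = 0.777486 s
v_y = 9.81 * 0.777486 = 7.62714 m/s
angle = atan(7.62714 / 1.4600) = 79.16 deg


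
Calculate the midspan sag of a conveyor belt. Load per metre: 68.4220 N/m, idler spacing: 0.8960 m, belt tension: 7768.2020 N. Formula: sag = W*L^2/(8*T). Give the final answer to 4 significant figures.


sag = 68.4220 * 0.8960^2 / (8 * 7768.2020)
sag = 0.0008839 m


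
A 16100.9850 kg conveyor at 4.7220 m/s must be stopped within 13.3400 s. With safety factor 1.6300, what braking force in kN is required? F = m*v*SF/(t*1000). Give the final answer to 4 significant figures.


F = 16100.9850 * 4.7220 / 13.3400 * 1.6300 / 1000
F = 9.290 kN


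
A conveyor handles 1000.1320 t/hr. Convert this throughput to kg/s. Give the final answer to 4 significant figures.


m_dot = 1000.1320 * 1000 / 3600
m_dot = 277.8 kg/s


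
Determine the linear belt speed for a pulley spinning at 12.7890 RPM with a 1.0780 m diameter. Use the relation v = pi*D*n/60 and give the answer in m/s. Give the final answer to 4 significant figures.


v = pi * 1.0780 * 12.7890 / 60
v = 0.7219 m/s


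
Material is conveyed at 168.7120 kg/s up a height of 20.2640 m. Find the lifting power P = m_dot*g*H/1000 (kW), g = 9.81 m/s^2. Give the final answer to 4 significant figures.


P = 168.7120 * 9.81 * 20.2640 / 1000
P = 33.54 kW


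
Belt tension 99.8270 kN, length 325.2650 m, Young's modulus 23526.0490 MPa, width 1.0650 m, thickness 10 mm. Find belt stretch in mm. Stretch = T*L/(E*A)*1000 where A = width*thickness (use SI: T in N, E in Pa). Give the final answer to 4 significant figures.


A = 1.0650 * 0.01 = 0.01065 m^2
Stretch = 99.8270*1000 * 325.2650 / (23526.0490e6 * 0.01065) * 1000
Stretch = 129.6 mm


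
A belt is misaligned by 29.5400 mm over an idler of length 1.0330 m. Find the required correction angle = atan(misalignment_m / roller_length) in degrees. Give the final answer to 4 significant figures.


misalign_m = 29.5400 / 1000 = 0.029540 m
angle = atan(0.029540 / 1.0330)
angle = 1.638 deg
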